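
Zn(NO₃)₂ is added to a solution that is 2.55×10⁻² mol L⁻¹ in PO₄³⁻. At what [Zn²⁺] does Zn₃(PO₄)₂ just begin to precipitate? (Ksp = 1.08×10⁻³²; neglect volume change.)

A salt starts to precipitate once the ion product Q reaches its Ksp.
Zn₃(PO₄)₂(s) ⇌ 3 Zn²⁺(aq) + 2 PO₄³⁻(aq)
Ksp = [Zn²⁺]^3[PO₄³⁻]^2 = [Zn²⁺]^3(2.55×10⁻²)^2
[Zn²⁺]^3 = 1.08×10⁻³² / (2.55×10⁻²)^2 = 1.66×10⁻²⁹
[Zn²⁺] = 2.55×10⁻¹⁰ mol L⁻¹

2.55×10⁻¹⁰ M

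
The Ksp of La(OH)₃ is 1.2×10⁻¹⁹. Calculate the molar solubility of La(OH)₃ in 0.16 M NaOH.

2.9×10⁻¹⁷ M

La(OH)₃(s) ⇌ La³⁺(aq) + 3 OH⁻(aq)
Let s be the solubility of La(OH)₃ here. The common ion gives [OH⁻] ≈ 0.16 M, and [La³⁺] = s.
Ksp = [La³⁺][OH⁻]^3 = s(0.16)^3
s = 1.2×10⁻¹⁹ / (0.16)^3 = 2.9×10⁻¹⁷
s = 2.9×10⁻¹⁷ M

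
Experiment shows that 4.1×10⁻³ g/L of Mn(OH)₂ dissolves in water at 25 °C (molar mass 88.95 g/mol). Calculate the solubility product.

Ksp = 3.9×10⁻¹³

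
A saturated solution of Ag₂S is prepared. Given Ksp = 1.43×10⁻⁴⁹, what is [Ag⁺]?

6.59×10⁻¹⁷ M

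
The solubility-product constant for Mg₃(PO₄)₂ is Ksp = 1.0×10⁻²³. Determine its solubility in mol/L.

Mg₃(PO₄)₂(s) ⇌ 3 Mg²⁺(aq) + 2 PO₄³⁻(aq)
For each mole of Mg₃(PO₄)₂ that dissolves per liter, [Mg²⁺] = 3s and [PO₄³⁻] = 2s; let s denote this solubility.
Ksp = [Mg²⁺]^3[PO₄³⁻]^2 = (3s)^3 · (2s)^2 = 108s^5
108s^5 = 1.0×10⁻²³  ⇒  s^5 = 9.3×10⁻²⁶
s = (9.3×10⁻²⁶)^(1/5) = 9.8×10⁻⁶ mol L⁻¹

9.8×10⁻⁶ M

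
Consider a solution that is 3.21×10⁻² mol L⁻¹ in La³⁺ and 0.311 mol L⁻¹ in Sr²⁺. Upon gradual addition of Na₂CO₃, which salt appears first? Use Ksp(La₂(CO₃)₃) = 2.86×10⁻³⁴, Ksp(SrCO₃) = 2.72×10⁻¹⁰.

The threshold for precipitation is Q = Ksp.
For La₂(CO₃)₃: [CO₃²⁻] = (Ksp/[La³⁺]^2)^(1/3) = 6.52×10⁻¹¹ mol L⁻¹
For SrCO₃: [CO₃²⁻] = (Ksp/[Sr²⁺]) = 8.75×10⁻¹⁰ mol L⁻¹
Since La₂(CO₃)₃ needs less CO₃²⁻ to reach saturation, it precipitates first.

La₂(CO₃)₃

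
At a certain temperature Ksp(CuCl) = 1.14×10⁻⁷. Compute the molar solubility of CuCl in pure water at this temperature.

3.38×10⁻⁴ M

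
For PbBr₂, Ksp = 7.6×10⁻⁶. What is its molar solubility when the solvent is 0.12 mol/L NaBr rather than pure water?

5.3×10⁻⁴ M

PbBr₂(s) ⇌ Pb²⁺(aq) + 2 Br⁻(aq)
The solution already contains Br⁻ at 0.12 mol/L. Let s be the molar solubility of PbBr₂.
[Br⁻] ≈ 0.12 mol/L (common ion dominates); [Pb²⁺] = s.
Ksp = [Pb²⁺][Br⁻]^2 = s(0.12)^2
s = 7.6×10⁻⁶ / (0.12)^2 = 5.3×10⁻⁴
s = 5.3×10⁻⁴ mol/L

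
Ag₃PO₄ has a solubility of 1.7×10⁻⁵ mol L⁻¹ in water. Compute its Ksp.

Ag₃PO₄(s) ⇌ 3 Ag⁺(aq) + PO₄³⁻(aq)
With molar solubility s: [Ag⁺] = 3s, [PO₄³⁻] = s.
Ksp = [Ag⁺]^3[PO₄³⁻] = (3s)^3 · s = 27s^4
Ksp = 27 × (1.7×10⁻⁵)^4 = 2.3×10⁻¹⁸

Ksp = 2.3×10⁻¹⁸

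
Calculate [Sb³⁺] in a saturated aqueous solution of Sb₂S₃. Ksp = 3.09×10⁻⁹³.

2.47×10⁻¹⁹ M

Sb₂S₃(s) ⇌ 2 Sb³⁺(aq) + 3 S²⁻(aq)
With molar solubility s: [Sb³⁺] = 2s, [S²⁻] = 3s.
Ksp = [Sb³⁺]^2[S²⁻]^3 = (2s)^2 · (3s)^3 = 108s^5 = 3.09×10⁻⁹³
s = 1.23×10⁻¹⁹ mol/L
[Sb³⁺] = 2s = 2.47×10⁻¹⁹ mol/L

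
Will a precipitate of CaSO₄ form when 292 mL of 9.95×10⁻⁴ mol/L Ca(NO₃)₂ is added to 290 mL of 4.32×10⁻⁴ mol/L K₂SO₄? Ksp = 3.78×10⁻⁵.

No

Total volume after mixing = 292 + 290 = 582 mL.
[Ca²⁺] = (9.95×10⁻⁴)(292)/582 = 4.99×10⁻⁴ mol/L
[SO₄²⁻] = (4.32×10⁻⁴)(290)/582 = 2.15×10⁻⁴ mol/L
Q = [Ca²⁺][SO₄²⁻] = 1.07×10⁻⁷
Since Q (1.07×10⁻⁷) is less than Ksp (3.78×10⁻⁵), no CaSO₄ precipitates.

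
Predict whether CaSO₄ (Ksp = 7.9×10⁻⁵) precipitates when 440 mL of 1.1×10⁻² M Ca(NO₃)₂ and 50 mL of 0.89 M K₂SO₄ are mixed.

The combined volume is 490 mL.
[Ca²⁺] = (1.1×10⁻²)(440)/490 = 9.9×10⁻³ M
[SO₄²⁻] = (0.89)(50)/490 = 9.1×10⁻² M
Q = [Ca²⁺][SO₄²⁻] = 9.0×10⁻⁴
Because Q > Ksp (9.0×10⁻⁴ vs 7.9×10⁻⁵), a precipitate of CaSO₄ forms.

Yes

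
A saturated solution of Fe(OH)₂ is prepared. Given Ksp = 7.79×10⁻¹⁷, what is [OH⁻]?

Fe(OH)₂(s) ⇌ Fe²⁺(aq) + 2 OH⁻(aq)
For each mole of Fe(OH)₂ that dissolves per liter, [Fe²⁺] = s and [OH⁻] = 2s; let s denote this solubility.
Ksp = [Fe²⁺][OH⁻]^2 = s · (2s)^2 = 4s^3 = 7.79×10⁻¹⁷
s = 2.69×10⁻⁶ mol L⁻¹
[OH⁻] = 2s = 5.38×10⁻⁶ mol L⁻¹

5.38×10⁻⁶ M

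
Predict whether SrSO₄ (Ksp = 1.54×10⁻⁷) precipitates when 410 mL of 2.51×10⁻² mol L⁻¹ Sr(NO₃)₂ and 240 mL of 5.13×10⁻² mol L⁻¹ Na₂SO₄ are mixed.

Yes

The combined volume is 650 mL.
[Sr²⁺] = (2.51×10⁻²)(410)/650 = 1.58×10⁻² mol L⁻¹
[SO₄²⁻] = (5.13×10⁻²)(240)/650 = 1.89×10⁻² mol L⁻¹
Q = [Sr²⁺][SO₄²⁻] = 3.00×10⁻⁴
Because Q > Ksp (3.00×10⁻⁴ vs 1.54×10⁻⁷), a precipitate of SrSO₄ forms.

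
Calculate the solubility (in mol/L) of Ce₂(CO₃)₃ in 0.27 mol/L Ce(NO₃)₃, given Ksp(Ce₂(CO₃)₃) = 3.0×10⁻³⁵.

Ce₂(CO₃)₃(s) ⇌ 2 Ce³⁺(aq) + 3 CO₃²⁻(aq)
The solution already contains Ce³⁺ at 0.27 mol/L. Let s be the molar solubility of Ce₂(CO₃)₃.
[Ce³⁺] ≈ 0.27 mol/L (common ion dominates); [CO₃²⁻] = 3s.
Ksp = [Ce³⁺]^2[CO₃²⁻]^3 = (0.27)^2(3s)^3
(3s)^3 = 3.0×10⁻³⁵ / (0.27)^2 = 4.1×10⁻³⁴
s = 2.5×10⁻¹² mol/L

2.5×10⁻¹² M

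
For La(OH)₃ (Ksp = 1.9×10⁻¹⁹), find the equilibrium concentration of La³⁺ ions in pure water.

La(OH)₃(s) ⇌ La³⁺(aq) + 3 OH⁻(aq)
Call the molar solubility s, so that [La³⁺] = s and [OH⁻] = 3s.
Ksp = [La³⁺][OH⁻]^3 = s · (3s)^3 = 27s^4 = 1.9×10⁻¹⁹
s = 9.2×10⁻⁶ M
[La³⁺] = s = 9.2×10⁻⁶ M

9.2×10⁻⁶ M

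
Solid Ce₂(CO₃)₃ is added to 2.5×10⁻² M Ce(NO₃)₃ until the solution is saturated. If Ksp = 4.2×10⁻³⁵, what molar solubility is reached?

1.4×10⁻¹¹ M

Ce₂(CO₃)₃(s) ⇌ 2 Ce³⁺(aq) + 3 CO₃²⁻(aq)
Ce³⁺ is already present at 2.5×10⁻² M. If s mol/L of Ce₂(CO₃)₃ dissolves, [CO₃²⁻] = 3s while [Ce³⁺] ≈ 2.5×10⁻² M.
Ksp = [Ce³⁺]^2[CO₃²⁻]^3 = (2.5×10⁻²)^2(3s)^3
(3s)^3 = 4.2×10⁻³⁵ / (2.5×10⁻²)^2 = 6.7×10⁻³²
s = 1.4×10⁻¹¹ M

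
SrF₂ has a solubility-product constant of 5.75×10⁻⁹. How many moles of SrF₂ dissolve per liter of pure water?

SrF₂(s) ⇌ Sr²⁺(aq) + 2 F⁻(aq)
With molar solubility s: [Sr²⁺] = s, [F⁻] = 2s.
Ksp = [Sr²⁺][F⁻]^2 = s · (2s)^2 = 4s^3
4s^3 = 5.75×10⁻⁹  ⇒  s^3 = 1.44×10⁻⁹
s = 1.13×10⁻³ mol/L

1.13×10⁻³ M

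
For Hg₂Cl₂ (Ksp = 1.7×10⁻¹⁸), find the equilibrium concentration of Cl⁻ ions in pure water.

Hg₂Cl₂(s) ⇌ Hg₂²⁺(aq) + 2 Cl⁻(aq)
Let s be the molar solubility. Then [Hg₂²⁺] = s and [Cl⁻] = 2s.
Ksp = [Hg₂²⁺][Cl⁻]^2 = s · (2s)^2 = 4s^3 = 1.7×10⁻¹⁸
s = 7.5×10⁻⁷ mol/L
[Cl⁻] = 2s = 1.5×10⁻⁶ mol/L

1.5×10⁻⁶ M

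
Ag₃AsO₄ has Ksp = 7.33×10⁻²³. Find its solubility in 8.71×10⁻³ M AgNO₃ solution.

Ag₃AsO₄(s) ⇌ 3 Ag⁺(aq) + AsO₄³⁻(aq)
The solution already contains Ag⁺ at 8.71×10⁻³ M. Let s be the molar solubility of Ag₃AsO₄.
[Ag⁺] ≈ 8.71×10⁻³ M (common ion dominates); [AsO₄³⁻] = s.
Ksp = [Ag⁺]^3[AsO₄³⁻] = (8.71×10⁻³)^3s
s = 7.33×10⁻²³ / (8.71×10⁻³)^3 = 1.11×10⁻¹⁶
s = 1.11×10⁻¹⁶ M

1.11×10⁻¹⁶ M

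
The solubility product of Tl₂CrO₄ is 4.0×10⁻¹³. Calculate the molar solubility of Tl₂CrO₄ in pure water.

4.6×10⁻⁵ M

Tl₂CrO₄(s) ⇌ 2 Tl⁺(aq) + CrO₄²⁻(aq)
With molar solubility s: [Tl⁺] = 2s, [CrO₄²⁻] = s.
Ksp = [Tl⁺]^2[CrO₄²⁻] = (2s)^2 · s = 4s^3
4s^3 = 4.0×10⁻¹³  ⇒  s^3 = 1.0×10⁻¹³
s = (1.0×10⁻¹³)^(1/3) = 4.6×10⁻⁵ M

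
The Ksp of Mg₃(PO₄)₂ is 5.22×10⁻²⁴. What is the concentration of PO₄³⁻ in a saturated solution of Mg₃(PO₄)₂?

1.73×10⁻⁵ M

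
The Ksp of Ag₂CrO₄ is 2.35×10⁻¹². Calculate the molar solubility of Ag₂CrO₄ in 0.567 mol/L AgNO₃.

Ag₂CrO₄(s) ⇌ 2 Ag⁺(aq) + CrO₄²⁻(aq)
The solution already contains Ag⁺ at 0.567 mol/L. Let s be the molar solubility of Ag₂CrO₄.
[Ag⁺] ≈ 0.567 mol/L (common ion dominates); [CrO₄²⁻] = s.
Ksp = [Ag⁺]^2[CrO₄²⁻] = (0.567)^2s
s = 2.35×10⁻¹² / (0.567)^2 = 7.31×10⁻¹²
s = 7.31×10⁻¹² mol/L

7.31×10⁻¹² M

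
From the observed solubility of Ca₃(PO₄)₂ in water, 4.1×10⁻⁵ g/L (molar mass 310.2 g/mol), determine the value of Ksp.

s = (4.1×10⁻⁵ g L⁻¹)/(310.2 g mol⁻¹) = 1.322×10⁻⁷ M
Ca₃(PO₄)₂(s) ⇌ 3 Ca²⁺(aq) + 2 PO₄³⁻(aq)
With molar solubility s: [Ca²⁺] = 3s, [PO₄³⁻] = 2s.
Ksp = [Ca²⁺]^3[PO₄³⁻]^2 = (3s)^3 · (2s)^2 = 108s^5
Ksp = 108 × (1.322×10⁻⁷)^5 = 4.4×10⁻³³

Ksp = 4.4×10⁻³³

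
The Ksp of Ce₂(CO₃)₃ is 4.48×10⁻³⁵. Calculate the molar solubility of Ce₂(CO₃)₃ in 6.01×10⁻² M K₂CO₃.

Ce₂(CO₃)₃(s) ⇌ 2 Ce³⁺(aq) + 3 CO₃²⁻(aq)
CO₃²⁻ is already present at 6.01×10⁻² M. If s mol/L of Ce₂(CO₃)₃ dissolves, [Ce³⁺] = 2s while [CO₃²⁻] ≈ 6.01×10⁻² M.
Ksp = [Ce³⁺]^2[CO₃²⁻]^3 = (2s)^2(6.01×10⁻²)^3
(2s)^2 = 4.48×10⁻³⁵ / (6.01×10⁻²)^3 = 2.06×10⁻³¹
s = 2.27×10⁻¹⁶ M

2.27×10⁻¹⁶ M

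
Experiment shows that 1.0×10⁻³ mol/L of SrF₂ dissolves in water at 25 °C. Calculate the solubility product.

Ksp = 4.0×10⁻⁹

SrF₂(s) ⇌ Sr²⁺(aq) + 2 F⁻(aq)
With molar solubility s: [Sr²⁺] = s, [F⁻] = 2s.
Ksp = [Sr²⁺][F⁻]^2 = s · (2s)^2 = 4s^3
Ksp = 4 × (1.0×10⁻³)^3 = 4.0×10⁻⁹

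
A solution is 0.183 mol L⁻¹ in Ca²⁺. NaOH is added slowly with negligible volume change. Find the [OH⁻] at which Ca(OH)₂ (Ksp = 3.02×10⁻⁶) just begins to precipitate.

The threshold for precipitation is Q = Ksp.
Ca(OH)₂(s) ⇌ Ca²⁺(aq) + 2 OH⁻(aq)
Ksp = [Ca²⁺][OH⁻]^2 = [OH⁻]^2(0.183)
[OH⁻]^2 = 3.02×10⁻⁶ / (0.183) = 1.65×10⁻⁵
[OH⁻] = 4.06×10⁻³ mol L⁻¹

4.06×10⁻³ M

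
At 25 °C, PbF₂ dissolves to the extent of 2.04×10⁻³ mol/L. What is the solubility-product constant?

Ksp = 3.40×10⁻⁸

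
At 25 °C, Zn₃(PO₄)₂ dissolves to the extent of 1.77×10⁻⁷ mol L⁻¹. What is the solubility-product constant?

Ksp = 1.88×10⁻³²

Zn₃(PO₄)₂(s) ⇌ 3 Zn²⁺(aq) + 2 PO₄³⁻(aq)
If s mol/L of Zn₃(PO₄)₂ dissolves, [Zn²⁺] = 3s and [PO₄³⁻] = 2s.
Ksp = [Zn²⁺]^3[PO₄³⁻]^2 = (3s)^3 · (2s)^2 = 108s^5
Ksp = 108 × (1.77×10⁻⁷)^5 = 1.88×10⁻³²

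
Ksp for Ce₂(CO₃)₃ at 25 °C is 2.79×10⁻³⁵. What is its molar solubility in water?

4.81×10⁻⁸ M

Ce₂(CO₃)₃(s) ⇌ 2 Ce³⁺(aq) + 3 CO₃²⁻(aq)
Let s be the molar solubility. Then [Ce³⁺] = 2s and [CO₃²⁻] = 3s.
Ksp = [Ce³⁺]^2[CO₃²⁻]^3 = (2s)^2 · (3s)^3 = 108s^5
108s^5 = 2.79×10⁻³⁵  ⇒  s^5 = 2.58×10⁻³⁷
Taking the 5th root, s = 4.81×10⁻⁸ mol/L.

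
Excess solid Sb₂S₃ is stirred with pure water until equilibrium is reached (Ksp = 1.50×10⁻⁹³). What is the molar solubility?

Sb₂S₃(s) ⇌ 2 Sb³⁺(aq) + 3 S²⁻(aq)
For each mole of Sb₂S₃ that dissolves per liter, [Sb³⁺] = 2s and [S²⁻] = 3s; let s denote this solubility.
Ksp = [Sb³⁺]^2[S²⁻]^3 = (2s)^2 · (3s)^3 = 108s^5
108s^5 = 1.50×10⁻⁹³  ⇒  s^5 = 1.39×10⁻⁹⁵
s = (1.39×10⁻⁹⁵)^(1/5) = 1.07×10⁻¹⁹ mol L⁻¹

1.07×10⁻¹⁹ M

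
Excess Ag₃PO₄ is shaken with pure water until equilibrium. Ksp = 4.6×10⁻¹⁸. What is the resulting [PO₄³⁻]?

2.0×10⁻⁵ M

Ag₃PO₄(s) ⇌ 3 Ag⁺(aq) + PO₄³⁻(aq)
For each mole of Ag₃PO₄ that dissolves per liter, [Ag⁺] = 3s and [PO₄³⁻] = s; let s denote this solubility.
Ksp = [Ag⁺]^3[PO₄³⁻] = (3s)^3 · s = 27s^4 = 4.6×10⁻¹⁸
s = 2.0×10⁻⁵ M
[PO₄³⁻] = s = 2.0×10⁻⁵ M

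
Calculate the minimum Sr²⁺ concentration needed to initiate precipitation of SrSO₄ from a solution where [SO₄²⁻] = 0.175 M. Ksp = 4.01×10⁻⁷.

The threshold for precipitation is Q = Ksp.
SrSO₄(s) ⇌ Sr²⁺(aq) + SO₄²⁻(aq)
Ksp = [Sr²⁺][SO₄²⁻] = [Sr²⁺](0.175)
[Sr²⁺] = 4.01×10⁻⁷ / (0.175) = 2.29×10⁻⁶
[Sr²⁺] = 2.29×10⁻⁶ M

2.29×10⁻⁶ M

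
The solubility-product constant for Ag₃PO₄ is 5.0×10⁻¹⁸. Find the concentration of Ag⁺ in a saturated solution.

6.2×10⁻⁵ M

Ag₃PO₄(s) ⇌ 3 Ag⁺(aq) + PO₄³⁻(aq)
If s mol/L of Ag₃PO₄ dissolves, [Ag⁺] = 3s and [PO₄³⁻] = s.
Ksp = [Ag⁺]^3[PO₄³⁻] = (3s)^3 · s = 27s^4 = 5.0×10⁻¹⁸
s = 2.1×10⁻⁵ M
[Ag⁺] = 3s = 6.2×10⁻⁵ M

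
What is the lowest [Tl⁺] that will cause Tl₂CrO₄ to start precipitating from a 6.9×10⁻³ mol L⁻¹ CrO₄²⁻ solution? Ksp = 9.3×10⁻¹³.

1.2×10⁻⁵ M

Each salt precipitates once Q = Ksp for that salt.
Tl₂CrO₄(s) ⇌ 2 Tl⁺(aq) + CrO₄²⁻(aq)
Ksp = [Tl⁺]^2[CrO₄²⁻] = [Tl⁺]^2(6.9×10⁻³)
[Tl⁺]^2 = 9.3×10⁻¹³ / (6.9×10⁻³) = 1.3×10⁻¹⁰
[Tl⁺] = 1.2×10⁻⁵ mol L⁻¹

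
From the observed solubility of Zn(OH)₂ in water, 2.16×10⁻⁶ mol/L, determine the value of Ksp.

Ksp = 4.03×10⁻¹⁷

Zn(OH)₂(s) ⇌ Zn²⁺(aq) + 2 OH⁻(aq)
Call the molar solubility s, so that [Zn²⁺] = s and [OH⁻] = 2s.
Ksp = [Zn²⁺][OH⁻]^2 = s · (2s)^2 = 4s^3
Ksp = 4 × (2.16×10⁻⁶)^3 = 4.03×10⁻¹⁷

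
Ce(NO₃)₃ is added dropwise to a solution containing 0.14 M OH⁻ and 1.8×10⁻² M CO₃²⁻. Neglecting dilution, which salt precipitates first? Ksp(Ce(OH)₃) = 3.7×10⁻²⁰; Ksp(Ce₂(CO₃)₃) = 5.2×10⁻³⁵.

Ce(OH)₃

Precipitation begins when Q = Ksp.
For Ce(OH)₃: [Ce³⁺] = (Ksp/[OH⁻]^3) = 1.3×10⁻¹⁷ M
For Ce₂(CO₃)₃: [Ce³⁺] = (Ksp/[CO₃²⁻]^3)^(1/2) = 3.0×10⁻¹⁵ M
The smaller threshold [Ce³⁺] is reached first, so Ce(OH)₃ precipitates first.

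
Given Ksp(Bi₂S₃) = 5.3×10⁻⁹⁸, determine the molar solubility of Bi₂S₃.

Bi₂S₃(s) ⇌ 2 Bi³⁺(aq) + 3 S²⁻(aq)
If s mol/L of Bi₂S₃ dissolves, [Bi³⁺] = 2s and [S²⁻] = 3s.
Ksp = [Bi³⁺]^2[S²⁻]^3 = (2s)^2 · (3s)^3 = 108s^5
108s^5 = 5.3×10⁻⁹⁸  ⇒  s^5 = 4.9×10⁻¹⁰⁰
s = 1.4×10⁻²⁰ mol L⁻¹

1.4×10⁻²⁰ M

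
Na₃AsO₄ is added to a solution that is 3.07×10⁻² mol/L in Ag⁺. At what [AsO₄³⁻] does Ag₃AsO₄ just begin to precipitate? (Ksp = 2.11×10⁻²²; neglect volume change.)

Each salt precipitates once Q = Ksp for that salt.
Ag₃AsO₄(s) ⇌ 3 Ag⁺(aq) + AsO₄³⁻(aq)
Ksp = [Ag⁺]^3[AsO₄³⁻] = [AsO₄³⁻](3.07×10⁻²)^3
[AsO₄³⁻] = 2.11×10⁻²² / (3.07×10⁻²)^3 = 7.29×10⁻¹⁸
[AsO₄³⁻] = 7.29×10⁻¹⁸ mol/L

7.29×10⁻¹⁸ M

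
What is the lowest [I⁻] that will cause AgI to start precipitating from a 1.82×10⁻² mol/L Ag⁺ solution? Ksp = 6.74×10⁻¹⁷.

3.70×10⁻¹⁵ M

Each salt precipitates once Q = Ksp for that salt.
AgI(s) ⇌ Ag⁺(aq) + I⁻(aq)
Ksp = [Ag⁺][I⁻] = [I⁻](1.82×10⁻²)
[I⁻] = 6.74×10⁻¹⁷ / (1.82×10⁻²) = 3.70×10⁻¹⁵
[I⁻] = 3.70×10⁻¹⁵ mol/L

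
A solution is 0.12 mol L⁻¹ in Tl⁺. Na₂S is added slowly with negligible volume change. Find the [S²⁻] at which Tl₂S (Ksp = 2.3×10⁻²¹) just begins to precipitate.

1.6×10⁻¹⁹ M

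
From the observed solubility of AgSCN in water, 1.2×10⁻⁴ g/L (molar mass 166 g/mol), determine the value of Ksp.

Molar solubility s = (1.2×10⁻⁴ g/L) / (166 g/mol) = 7.229×10⁻⁷ mol/L
AgSCN(s) ⇌ Ag⁺(aq) + SCN⁻(aq)
If s mol/L of AgSCN dissolves, [Ag⁺] = s and [SCN⁻] = s.
Ksp = [Ag⁺][SCN⁻] = s · s = s^2
Ksp = (7.229×10⁻⁷)^2 = 5.2×10⁻¹³

Ksp = 5.2×10⁻¹³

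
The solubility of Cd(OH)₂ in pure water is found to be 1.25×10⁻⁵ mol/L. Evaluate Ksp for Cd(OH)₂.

Ksp = 7.81×10⁻¹⁵

Cd(OH)₂(s) ⇌ Cd²⁺(aq) + 2 OH⁻(aq)
Let s be the molar solubility. Then [Cd²⁺] = s and [OH⁻] = 2s.
Ksp = [Cd²⁺][OH⁻]^2 = s · (2s)^2 = 4s^3
Ksp = 4 × (1.25×10⁻⁵)^3 = 7.81×10⁻¹⁵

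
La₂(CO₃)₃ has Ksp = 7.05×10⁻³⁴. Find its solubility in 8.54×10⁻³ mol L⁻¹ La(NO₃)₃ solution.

7.10×10⁻¹¹ M

La₂(CO₃)₃(s) ⇌ 2 La³⁺(aq) + 3 CO₃²⁻(aq)
With La³⁺ already at 8.54×10⁻³ mol L⁻¹ and s small, take [La³⁺] ≈ 8.54×10⁻³ mol L⁻¹ and [CO₃²⁻] = 3s.
Ksp = [La³⁺]^2[CO₃²⁻]^3 = (8.54×10⁻³)^2(3s)^3
(3s)^3 = 7.05×10⁻³⁴ / (8.54×10⁻³)^2 = 9.67×10⁻³⁰
s = 7.10×10⁻¹¹ mol L⁻¹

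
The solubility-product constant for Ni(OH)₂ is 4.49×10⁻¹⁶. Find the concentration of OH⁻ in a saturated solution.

Ni(OH)₂(s) ⇌ Ni²⁺(aq) + 2 OH⁻(aq)
For each mole of Ni(OH)₂ that dissolves per liter, [Ni²⁺] = s and [OH⁻] = 2s; let s denote this solubility.
Ksp = [Ni²⁺][OH⁻]^2 = s · (2s)^2 = 4s^3 = 4.49×10⁻¹⁶
s = 4.82×10⁻⁶ M
[OH⁻] = 2s = 9.65×10⁻⁶ M

9.65×10⁻⁶ M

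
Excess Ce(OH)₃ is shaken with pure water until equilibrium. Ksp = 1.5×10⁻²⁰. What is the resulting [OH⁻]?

1.5×10⁻⁵ M

Ce(OH)₃(s) ⇌ Ce³⁺(aq) + 3 OH⁻(aq)
If s mol/L of Ce(OH)₃ dissolves, [Ce³⁺] = s and [OH⁻] = 3s.
Ksp = [Ce³⁺][OH⁻]^3 = s · (3s)^3 = 27s^4 = 1.5×10⁻²⁰
s = 4.9×10⁻⁶ mol L⁻¹
[OH⁻] = 3s = 1.5×10⁻⁵ mol L⁻¹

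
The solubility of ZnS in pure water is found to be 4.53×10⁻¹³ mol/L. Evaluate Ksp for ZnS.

ZnS(s) ⇌ Zn²⁺(aq) + S²⁻(aq)
Let s be the molar solubility. Then [Zn²⁺] = s and [S²⁻] = s.
Ksp = [Zn²⁺][S²⁻] = s · s = s^2
Ksp = (4.53×10⁻¹³)^2 = 2.05×10⁻²⁵

Ksp = 2.05×10⁻²⁵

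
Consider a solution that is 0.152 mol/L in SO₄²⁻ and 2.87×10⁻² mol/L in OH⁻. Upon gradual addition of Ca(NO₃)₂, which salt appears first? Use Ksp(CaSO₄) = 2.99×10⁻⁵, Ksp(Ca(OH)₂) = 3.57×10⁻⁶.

CaSO₄

The threshold for precipitation is Q = Ksp.
For CaSO₄: [Ca²⁺] = (Ksp/[SO₄²⁻]) = 1.97×10⁻⁴ mol/L
For Ca(OH)₂: [Ca²⁺] = (Ksp/[OH⁻]^2) = 4.33×10⁻³ mol/L
CaSO₄ requires the lower [Ca²⁺], so it precipitates first.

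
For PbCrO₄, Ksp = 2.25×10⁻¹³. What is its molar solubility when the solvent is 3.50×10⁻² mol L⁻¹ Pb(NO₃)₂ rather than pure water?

6.43×10⁻¹² M

PbCrO₄(s) ⇌ Pb²⁺(aq) + CrO₄²⁻(aq)
Pb²⁺ is already present at 3.50×10⁻² mol L⁻¹. If s mol/L of PbCrO₄ dissolves, [CrO₄²⁻] = s while [Pb²⁺] ≈ 3.50×10⁻² mol L⁻¹.
Ksp = [Pb²⁺][CrO₄²⁻] = (3.50×10⁻²)s
s = 2.25×10⁻¹³ / (3.50×10⁻²) = 6.43×10⁻¹²
s = 6.43×10⁻¹² mol L⁻¹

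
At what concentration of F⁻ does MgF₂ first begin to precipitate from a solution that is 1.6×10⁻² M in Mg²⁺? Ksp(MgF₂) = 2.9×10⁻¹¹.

4.3×10⁻⁵ M

Each salt precipitates once Q = Ksp for that salt.
MgF₂(s) ⇌ Mg²⁺(aq) + 2 F⁻(aq)
Ksp = [Mg²⁺][F⁻]^2 = [F⁻]^2(1.6×10⁻²)
[F⁻]^2 = 2.9×10⁻¹¹ / (1.6×10⁻²) = 1.8×10⁻⁹
[F⁻] = 4.3×10⁻⁵ M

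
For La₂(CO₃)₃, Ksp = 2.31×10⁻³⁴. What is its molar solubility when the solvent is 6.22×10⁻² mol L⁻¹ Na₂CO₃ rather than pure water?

La₂(CO₃)₃(s) ⇌ 2 La³⁺(aq) + 3 CO₃²⁻(aq)
CO₃²⁻ is already present at 6.22×10⁻² mol L⁻¹. If s mol/L of La₂(CO₃)₃ dissolves, [La³⁺] = 2s while [CO₃²⁻] ≈ 6.22×10⁻² mol L⁻¹.
Ksp = [La³⁺]^2[CO₃²⁻]^3 = (2s)^2(6.22×10⁻²)^3
(2s)^2 = 2.31×10⁻³⁴ / (6.22×10⁻²)^3 = 9.60×10⁻³¹
s = 4.90×10⁻¹⁶ mol L⁻¹

4.90×10⁻¹⁶ M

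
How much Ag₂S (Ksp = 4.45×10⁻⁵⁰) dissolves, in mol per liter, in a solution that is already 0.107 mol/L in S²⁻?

Ag₂S(s) ⇌ 2 Ag⁺(aq) + S²⁻(aq)
The solution already contains S²⁻ at 0.107 mol/L. Let s be the molar solubility of Ag₂S.
[S²⁻] ≈ 0.107 mol/L (common ion dominates); [Ag⁺] = 2s.
Ksp = [Ag⁺]^2[S²⁻] = (2s)^2(0.107)
(2s)^2 = 4.45×10⁻⁵⁰ / (0.107) = 4.16×10⁻⁴⁹
s = 3.22×10⁻²⁵ mol/L

3.22×10⁻²⁵ M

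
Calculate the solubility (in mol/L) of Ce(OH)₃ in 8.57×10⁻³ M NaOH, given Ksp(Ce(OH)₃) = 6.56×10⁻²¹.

Ce(OH)₃(s) ⇌ Ce³⁺(aq) + 3 OH⁻(aq)
With OH⁻ already at 8.57×10⁻³ M and s small, take [OH⁻] ≈ 8.57×10⁻³ M and [Ce³⁺] = s.
Ksp = [Ce³⁺][OH⁻]^3 = s(8.57×10⁻³)^3
s = 6.56×10⁻²¹ / (8.57×10⁻³)^3 = 1.04×10⁻¹⁴
s = 1.04×10⁻¹⁴ M

1.04×10⁻¹⁴ M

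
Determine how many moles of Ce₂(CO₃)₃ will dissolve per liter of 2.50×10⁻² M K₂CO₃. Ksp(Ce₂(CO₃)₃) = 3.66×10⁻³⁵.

Ce₂(CO₃)₃(s) ⇌ 2 Ce³⁺(aq) + 3 CO₃²⁻(aq)
Let s be the solubility of Ce₂(CO₃)₃ here. The common ion gives [CO₃²⁻] ≈ 2.50×10⁻² M, and [Ce³⁺] = 2s.
Ksp = [Ce³⁺]^2[CO₃²⁻]^3 = (2s)^2(2.50×10⁻²)^3
(2s)^2 = 3.66×10⁻³⁵ / (2.50×10⁻²)^3 = 2.34×10⁻³⁰
s = 7.65×10⁻¹⁶ M

7.65×10⁻¹⁶ M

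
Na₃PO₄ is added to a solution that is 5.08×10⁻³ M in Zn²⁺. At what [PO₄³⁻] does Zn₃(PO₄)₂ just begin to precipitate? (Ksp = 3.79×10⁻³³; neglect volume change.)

Each salt precipitates once Q = Ksp for that salt.
Zn₃(PO₄)₂(s) ⇌ 3 Zn²⁺(aq) + 2 PO₄³⁻(aq)
Ksp = [Zn²⁺]^3[PO₄³⁻]^2 = [PO₄³⁻]^2(5.08×10⁻³)^3
[PO₄³⁻]^2 = 3.79×10⁻³³ / (5.08×10⁻³)^3 = 2.89×10⁻²⁶
[PO₄³⁻] = 1.70×10⁻¹³ M

1.70×10⁻¹³ M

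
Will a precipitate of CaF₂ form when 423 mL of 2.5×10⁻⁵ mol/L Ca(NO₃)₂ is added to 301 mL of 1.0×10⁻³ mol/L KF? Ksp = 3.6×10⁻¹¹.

No

Total volume after mixing = 423 + 301 = 724 mL.
[Ca²⁺] = (2.5×10⁻⁵)(423)/724 = 1.5×10⁻⁵ mol/L
[F⁻] = (1.0×10⁻³)(301)/724 = 4.2×10⁻⁴ mol/L
Q = [Ca²⁺][F⁻]^2 = 2.5×10⁻¹²
Q = 2.5×10⁻¹² < Ksp = 3.6×10⁻¹¹, so the solution is unsaturated and no precipitate forms.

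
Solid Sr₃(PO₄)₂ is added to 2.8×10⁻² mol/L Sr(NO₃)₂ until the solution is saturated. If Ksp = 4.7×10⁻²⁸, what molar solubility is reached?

Sr₃(PO₄)₂(s) ⇌ 3 Sr²⁺(aq) + 2 PO₄³⁻(aq)
With Sr²⁺ already at 2.8×10⁻² mol/L and s small, take [Sr²⁺] ≈ 2.8×10⁻² mol/L and [PO₄³⁻] = 2s.
Ksp = [Sr²⁺]^3[PO₄³⁻]^2 = (2.8×10⁻²)^3(2s)^2
(2s)^2 = 4.7×10⁻²⁸ / (2.8×10⁻²)^3 = 2.1×10⁻²³
s = 2.3×10⁻¹² mol/L

2.3×10⁻¹² M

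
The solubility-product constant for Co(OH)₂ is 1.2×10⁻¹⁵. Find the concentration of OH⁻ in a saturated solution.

1.3×10⁻⁵ M

Co(OH)₂(s) ⇌ Co²⁺(aq) + 2 OH⁻(aq)
Let s be the molar solubility. Then [Co²⁺] = s and [OH⁻] = 2s.
Ksp = [Co²⁺][OH⁻]^2 = s · (2s)^2 = 4s^3 = 1.2×10⁻¹⁵
s = 6.7×10⁻⁶ M
[OH⁻] = 2s = 1.3×10⁻⁵ M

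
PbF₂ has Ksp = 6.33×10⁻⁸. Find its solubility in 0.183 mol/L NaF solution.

PbF₂(s) ⇌ Pb²⁺(aq) + 2 F⁻(aq)
The solution already contains F⁻ at 0.183 mol/L. Let s be the molar solubility of PbF₂.
[F⁻] ≈ 0.183 mol/L (common ion dominates); [Pb²⁺] = s.
Ksp = [Pb²⁺][F⁻]^2 = s(0.183)^2
s = 6.33×10⁻⁸ / (0.183)^2 = 1.89×10⁻⁶
s = 1.89×10⁻⁶ mol/L

1.89×10⁻⁶ M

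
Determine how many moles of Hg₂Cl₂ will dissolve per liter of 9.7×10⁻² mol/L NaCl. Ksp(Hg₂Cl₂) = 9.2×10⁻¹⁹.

Hg₂Cl₂(s) ⇌ Hg₂²⁺(aq) + 2 Cl⁻(aq)
With Cl⁻ already at 9.7×10⁻² mol/L and s small, take [Cl⁻] ≈ 9.7×10⁻² mol/L and [Hg₂²⁺] = s.
Ksp = [Hg₂²⁺][Cl⁻]^2 = s(9.7×10⁻²)^2
s = 9.2×10⁻¹⁹ / (9.7×10⁻²)^2 = 9.8×10⁻¹⁷
s = 9.8×10⁻¹⁷ mol/L

9.8×10⁻¹⁷ M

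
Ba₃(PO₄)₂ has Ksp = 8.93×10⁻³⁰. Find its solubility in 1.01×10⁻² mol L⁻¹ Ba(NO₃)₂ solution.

1.47×10⁻¹² M

Ba₃(PO₄)₂(s) ⇌ 3 Ba²⁺(aq) + 2 PO₄³⁻(aq)
Ba²⁺ is already present at 1.01×10⁻² mol L⁻¹. If s mol/L of Ba₃(PO₄)₂ dissolves, [PO₄³⁻] = 2s while [Ba²⁺] ≈ 1.01×10⁻² mol L⁻¹.
Ksp = [Ba²⁺]^3[PO₄³⁻]^2 = (1.01×10⁻²)^3(2s)^2
(2s)^2 = 8.93×10⁻³⁰ / (1.01×10⁻²)^3 = 8.67×10⁻²⁴
s = 1.47×10⁻¹² mol L⁻¹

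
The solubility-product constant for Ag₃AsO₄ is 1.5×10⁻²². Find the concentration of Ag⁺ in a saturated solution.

Ag₃AsO₄(s) ⇌ 3 Ag⁺(aq) + AsO₄³⁻(aq)
For each mole of Ag₃AsO₄ that dissolves per liter, [Ag⁺] = 3s and [AsO₄³⁻] = s; let s denote this solubility.
Ksp = [Ag⁺]^3[AsO₄³⁻] = (3s)^3 · s = 27s^4 = 1.5×10⁻²²
s = 1.5×10⁻⁶ M
[Ag⁺] = 3s = 4.6×10⁻⁶ M

4.6×10⁻⁶ M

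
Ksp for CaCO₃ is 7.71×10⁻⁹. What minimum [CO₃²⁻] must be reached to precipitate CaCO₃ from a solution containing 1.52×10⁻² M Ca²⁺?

5.07×10⁻⁷ M

Precipitation begins when Q = Ksp.
CaCO₃(s) ⇌ Ca²⁺(aq) + CO₃²⁻(aq)
Ksp = [Ca²⁺][CO₃²⁻] = [CO₃²⁻](1.52×10⁻²)
[CO₃²⁻] = 7.71×10⁻⁹ / (1.52×10⁻²) = 5.07×10⁻⁷
[CO₃²⁻] = 5.07×10⁻⁷ M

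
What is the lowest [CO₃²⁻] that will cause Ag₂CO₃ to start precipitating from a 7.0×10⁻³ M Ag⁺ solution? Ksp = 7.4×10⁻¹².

The threshold for precipitation is Q = Ksp.
Ag₂CO₃(s) ⇌ 2 Ag⁺(aq) + CO₃²⁻(aq)
Ksp = [Ag⁺]^2[CO₃²⁻] = [CO₃²⁻](7.0×10⁻³)^2
[CO₃²⁻] = 7.4×10⁻¹² / (7.0×10⁻³)^2 = 1.5×10⁻⁷
[CO₃²⁻] = 1.5×10⁻⁷ M

1.5×10⁻⁷ M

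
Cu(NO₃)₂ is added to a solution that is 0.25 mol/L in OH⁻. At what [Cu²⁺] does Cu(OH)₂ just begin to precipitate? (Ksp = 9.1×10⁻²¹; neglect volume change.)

The threshold for precipitation is Q = Ksp.
Cu(OH)₂(s) ⇌ Cu²⁺(aq) + 2 OH⁻(aq)
Ksp = [Cu²⁺][OH⁻]^2 = [Cu²⁺](0.25)^2
[Cu²⁺] = 9.1×10⁻²¹ / (0.25)^2 = 1.5×10⁻¹⁹
[Cu²⁺] = 1.5×10⁻¹⁹ mol/L

1.5×10⁻¹⁹ M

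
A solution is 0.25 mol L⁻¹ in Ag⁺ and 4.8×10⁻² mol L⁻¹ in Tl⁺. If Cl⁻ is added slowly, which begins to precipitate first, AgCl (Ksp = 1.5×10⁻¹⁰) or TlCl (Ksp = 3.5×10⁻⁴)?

AgCl

Precipitation of each salt begins when its ion product equals Ksp.
For AgCl: [Cl⁻] = (Ksp/[Ag⁺]) = 6.0×10⁻¹⁰ mol L⁻¹
For TlCl: [Cl⁻] = (Ksp/[Tl⁺]) = 7.3×10⁻³ mol L⁻¹
AgCl requires the lower [Cl⁻], so it precipitates first.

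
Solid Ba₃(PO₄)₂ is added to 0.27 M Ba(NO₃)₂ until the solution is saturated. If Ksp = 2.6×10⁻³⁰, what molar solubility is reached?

Ba₃(PO₄)₂(s) ⇌ 3 Ba²⁺(aq) + 2 PO₄³⁻(aq)
Ba²⁺ is already present at 0.27 M. If s mol/L of Ba₃(PO₄)₂ dissolves, [PO₄³⁻] = 2s while [Ba²⁺] ≈ 0.27 M.
Ksp = [Ba²⁺]^3[PO₄³⁻]^2 = (0.27)^3(2s)^2
(2s)^2 = 2.6×10⁻³⁰ / (0.27)^3 = 1.3×10⁻²⁸
s = 5.7×10⁻¹⁵ M

5.7×10⁻¹⁵ M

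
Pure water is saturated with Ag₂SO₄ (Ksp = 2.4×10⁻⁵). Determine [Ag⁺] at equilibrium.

Ag₂SO₄(s) ⇌ 2 Ag⁺(aq) + SO₄²⁻(aq)
With molar solubility s: [Ag⁺] = 2s, [SO₄²⁻] = s.
Ksp = [Ag⁺]^2[SO₄²⁻] = (2s)^2 · s = 4s^3 = 2.4×10⁻⁵
s = 1.8×10⁻² M
[Ag⁺] = 2s = 3.6×10⁻² M

3.6×10⁻² M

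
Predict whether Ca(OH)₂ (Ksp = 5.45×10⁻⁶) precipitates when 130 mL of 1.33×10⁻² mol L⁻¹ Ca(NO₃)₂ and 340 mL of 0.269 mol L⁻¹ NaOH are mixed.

Total volume after mixing = 130 + 340 = 470 mL.
[Ca²⁺] = (1.33×10⁻²)(130)/470 = 3.68×10⁻³ mol L⁻¹
[OH⁻] = (0.269)(340)/470 = 0.195 mol L⁻¹
Q = [Ca²⁺][OH⁻]^2 = 1.39×10⁻⁴
Because Q > Ksp (1.39×10⁻⁴ vs 5.45×10⁻⁶), a precipitate of Ca(OH)₂ forms.

Yes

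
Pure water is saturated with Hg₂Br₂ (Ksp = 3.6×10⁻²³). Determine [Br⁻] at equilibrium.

Hg₂Br₂(s) ⇌ Hg₂²⁺(aq) + 2 Br⁻(aq)
If s mol/L of Hg₂Br₂ dissolves, [Hg₂²⁺] = s and [Br⁻] = 2s.
Ksp = [Hg₂²⁺][Br⁻]^2 = s · (2s)^2 = 4s^3 = 3.6×10⁻²³
s = 2.1×10⁻⁸ mol/L
[Br⁻] = 2s = 4.2×10⁻⁸ mol/L

4.2×10⁻⁸ M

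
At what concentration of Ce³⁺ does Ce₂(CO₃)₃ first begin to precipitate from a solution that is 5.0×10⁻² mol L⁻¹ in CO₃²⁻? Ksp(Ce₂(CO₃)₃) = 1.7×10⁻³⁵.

A salt starts to precipitate once the ion product Q reaches its Ksp.
Ce₂(CO₃)₃(s) ⇌ 2 Ce³⁺(aq) + 3 CO₃²⁻(aq)
Ksp = [Ce³⁺]^2[CO₃²⁻]^3 = [Ce³⁺]^2(5.0×10⁻²)^3
[Ce³⁺]^2 = 1.7×10⁻³⁵ / (5.0×10⁻²)^3 = 1.4×10⁻³¹
[Ce³⁺] = 3.7×10⁻¹⁶ mol L⁻¹

3.7×10⁻¹⁶ M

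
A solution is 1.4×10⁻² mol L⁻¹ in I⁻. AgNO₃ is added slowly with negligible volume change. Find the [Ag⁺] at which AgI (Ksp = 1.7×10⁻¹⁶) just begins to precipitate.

The threshold for precipitation is Q = Ksp.
AgI(s) ⇌ Ag⁺(aq) + I⁻(aq)
Ksp = [Ag⁺][I⁻] = [Ag⁺](1.4×10⁻²)
[Ag⁺] = 1.7×10⁻¹⁶ / (1.4×10⁻²) = 1.2×10⁻¹⁴
[Ag⁺] = 1.2×10⁻¹⁴ mol L⁻¹

1.2×10⁻¹⁴ M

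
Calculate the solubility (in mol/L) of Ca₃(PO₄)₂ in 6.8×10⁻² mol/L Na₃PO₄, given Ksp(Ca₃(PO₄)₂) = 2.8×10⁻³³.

2.8×10⁻¹¹ M

Ca₃(PO₄)₂(s) ⇌ 3 Ca²⁺(aq) + 2 PO₄³⁻(aq)
With PO₄³⁻ already at 6.8×10⁻² mol/L and s small, take [PO₄³⁻] ≈ 6.8×10⁻² mol/L and [Ca²⁺] = 3s.
Ksp = [Ca²⁺]^3[PO₄³⁻]^2 = (3s)^3(6.8×10⁻²)^2
(3s)^3 = 2.8×10⁻³³ / (6.8×10⁻²)^2 = 6.1×10⁻³¹
s = 2.8×10⁻¹¹ mol/L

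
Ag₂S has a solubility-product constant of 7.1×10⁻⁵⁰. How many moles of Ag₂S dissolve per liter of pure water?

2.6×10⁻¹⁷ M

Ag₂S(s) ⇌ 2 Ag⁺(aq) + S²⁻(aq)
If s mol/L of Ag₂S dissolves, [Ag⁺] = 2s and [S²⁻] = s.
Ksp = [Ag⁺]^2[S²⁻] = (2s)^2 · s = 4s^3
4s^3 = 7.1×10⁻⁵⁰  ⇒  s^3 = 1.8×10⁻⁵⁰
s = (1.8×10⁻⁵⁰)^(1/3) = 2.6×10⁻¹⁷ mol L⁻¹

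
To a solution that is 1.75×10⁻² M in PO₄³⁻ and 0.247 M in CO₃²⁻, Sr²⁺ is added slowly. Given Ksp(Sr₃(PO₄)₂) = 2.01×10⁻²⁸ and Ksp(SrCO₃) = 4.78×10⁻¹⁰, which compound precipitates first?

SrCO₃

A salt starts to precipitate once the ion product Q reaches its Ksp.
For Sr₃(PO₄)₂: [Sr²⁺] = (Ksp/[PO₄³⁻]^2)^(1/3) = 8.69×10⁻⁹ M
For SrCO₃: [Sr²⁺] = (Ksp/[CO₃²⁻]) = 1.94×10⁻⁹ M
The smaller threshold [Sr²⁺] is reached first, so SrCO₃ precipitates first.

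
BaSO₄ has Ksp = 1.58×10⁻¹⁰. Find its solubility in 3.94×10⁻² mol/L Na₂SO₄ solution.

BaSO₄(s) ⇌ Ba²⁺(aq) + SO₄²⁻(aq)
The solution already contains SO₄²⁻ at 3.94×10⁻² mol/L. Let s be the molar solubility of BaSO₄.
[SO₄²⁻] ≈ 3.94×10⁻² mol/L (common ion dominates); [Ba²⁺] = s.
Ksp = [Ba²⁺][SO₄²⁻] = s(3.94×10⁻²)
s = 1.58×10⁻¹⁰ / (3.94×10⁻²) = 4.01×10⁻⁹
s = 4.01×10⁻⁹ mol/L

4.01×10⁻⁹ M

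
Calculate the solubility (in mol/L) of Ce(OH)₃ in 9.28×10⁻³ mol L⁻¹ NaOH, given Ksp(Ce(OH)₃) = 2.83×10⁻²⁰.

Ce(OH)₃(s) ⇌ Ce³⁺(aq) + 3 OH⁻(aq)
OH⁻ is already present at 9.28×10⁻³ mol L⁻¹. If s mol/L of Ce(OH)₃ dissolves, [Ce³⁺] = s while [OH⁻] ≈ 9.28×10⁻³ mol L⁻¹.
Ksp = [Ce³⁺][OH⁻]^3 = s(9.28×10⁻³)^3
s = 2.83×10⁻²⁰ / (9.28×10⁻³)^3 = 3.54×10⁻¹⁴
s = 3.54×10⁻¹⁴ mol L⁻¹

3.54×10⁻¹⁴ M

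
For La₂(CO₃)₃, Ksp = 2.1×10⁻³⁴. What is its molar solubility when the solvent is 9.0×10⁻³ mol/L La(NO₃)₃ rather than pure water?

4.6×10⁻¹¹ M

La₂(CO₃)₃(s) ⇌ 2 La³⁺(aq) + 3 CO₃²⁻(aq)
La³⁺ is already present at 9.0×10⁻³ mol/L. If s mol/L of La₂(CO₃)₃ dissolves, [CO₃²⁻] = 3s while [La³⁺] ≈ 9.0×10⁻³ mol/L.
Ksp = [La³⁺]^2[CO₃²⁻]^3 = (9.0×10⁻³)^2(3s)^3
(3s)^3 = 2.1×10⁻³⁴ / (9.0×10⁻³)^2 = 2.6×10⁻³⁰
s = 4.6×10⁻¹¹ mol/L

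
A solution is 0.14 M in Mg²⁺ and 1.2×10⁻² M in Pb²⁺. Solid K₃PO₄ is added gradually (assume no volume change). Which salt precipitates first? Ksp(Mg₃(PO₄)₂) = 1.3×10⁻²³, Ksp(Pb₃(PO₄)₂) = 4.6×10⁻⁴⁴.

Precipitation begins when Q = Ksp.
For Mg₃(PO₄)₂: [PO₄³⁻] = (Ksp/[Mg²⁺]^3)^(1/2) = 6.9×10⁻¹¹ M
For Pb₃(PO₄)₂: [PO₄³⁻] = (Ksp/[Pb²⁺]^3)^(1/2) = 1.6×10⁻¹⁹ M
Since Pb₃(PO₄)₂ needs less PO₄³⁻ to reach saturation, it precipitates first.

Pb₃(PO₄)₂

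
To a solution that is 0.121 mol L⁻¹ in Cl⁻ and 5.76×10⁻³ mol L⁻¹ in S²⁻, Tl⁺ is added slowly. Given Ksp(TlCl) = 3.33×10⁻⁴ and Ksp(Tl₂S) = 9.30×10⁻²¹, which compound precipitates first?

Tl₂S

Each salt precipitates once Q = Ksp for that salt.
For TlCl: [Tl⁺] = (Ksp/[Cl⁻]) = 2.75×10⁻³ mol L⁻¹
For Tl₂S: [Tl⁺] = (Ksp/[S²⁻])^(1/2) = 1.27×10⁻⁹ mol L⁻¹
Since Tl₂S needs less Tl⁺ to reach saturation, it precipitates first.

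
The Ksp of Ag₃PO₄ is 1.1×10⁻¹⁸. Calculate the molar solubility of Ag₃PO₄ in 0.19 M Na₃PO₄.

6.0×10⁻⁷ M

Ag₃PO₄(s) ⇌ 3 Ag⁺(aq) + PO₄³⁻(aq)
With PO₄³⁻ already at 0.19 M and s small, take [PO₄³⁻] ≈ 0.19 M and [Ag⁺] = 3s.
Ksp = [Ag⁺]^3[PO₄³⁻] = (3s)^3(0.19)
(3s)^3 = 1.1×10⁻¹⁸ / (0.19) = 5.8×10⁻¹⁸
s = 6.0×10⁻⁷ M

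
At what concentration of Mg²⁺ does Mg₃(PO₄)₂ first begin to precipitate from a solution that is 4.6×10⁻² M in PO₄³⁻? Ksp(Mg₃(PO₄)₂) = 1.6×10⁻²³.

The threshold for precipitation is Q = Ksp.
Mg₃(PO₄)₂(s) ⇌ 3 Mg²⁺(aq) + 2 PO₄³⁻(aq)
Ksp = [Mg²⁺]^3[PO₄³⁻]^2 = [Mg²⁺]^3(4.6×10⁻²)^2
[Mg²⁺]^3 = 1.6×10⁻²³ / (4.6×10⁻²)^2 = 7.6×10⁻²¹
[Mg²⁺] = 2.0×10⁻⁷ M

2.0×10⁻⁷ M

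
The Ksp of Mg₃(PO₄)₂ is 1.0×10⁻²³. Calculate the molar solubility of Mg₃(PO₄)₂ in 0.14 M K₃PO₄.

Mg₃(PO₄)₂(s) ⇌ 3 Mg²⁺(aq) + 2 PO₄³⁻(aq)
The solution already contains PO₄³⁻ at 0.14 M. Let s be the molar solubility of Mg₃(PO₄)₂.
[PO₄³⁻] ≈ 0.14 M (common ion dominates); [Mg²⁺] = 3s.
Ksp = [Mg²⁺]^3[PO₄³⁻]^2 = (3s)^3(0.14)^2
(3s)^3 = 1.0×10⁻²³ / (0.14)^2 = 5.1×10⁻²²
s = 2.7×10⁻⁸ M

2.7×10⁻⁸ M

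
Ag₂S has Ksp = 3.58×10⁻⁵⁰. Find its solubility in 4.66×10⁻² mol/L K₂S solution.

Ag₂S(s) ⇌ 2 Ag⁺(aq) + S²⁻(aq)
Let s be the solubility of Ag₂S here. The common ion gives [S²⁻] ≈ 4.66×10⁻² mol/L, and [Ag⁺] = 2s.
Ksp = [Ag⁺]^2[S²⁻] = (2s)^2(4.66×10⁻²)
(2s)^2 = 3.58×10⁻⁵⁰ / (4.66×10⁻²) = 7.68×10⁻⁴⁹
s = 4.38×10⁻²⁵ mol/L

4.38×10⁻²⁵ M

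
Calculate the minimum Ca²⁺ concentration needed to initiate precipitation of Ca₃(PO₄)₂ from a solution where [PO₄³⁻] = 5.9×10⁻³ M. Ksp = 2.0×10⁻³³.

3.9×10⁻¹⁰ M

The threshold for precipitation is Q = Ksp.
Ca₃(PO₄)₂(s) ⇌ 3 Ca²⁺(aq) + 2 PO₄³⁻(aq)
Ksp = [Ca²⁺]^3[PO₄³⁻]^2 = [Ca²⁺]^3(5.9×10⁻³)^2
[Ca²⁺]^3 = 2.0×10⁻³³ / (5.9×10⁻³)^2 = 5.7×10⁻²⁹
[Ca²⁺] = 3.9×10⁻¹⁰ M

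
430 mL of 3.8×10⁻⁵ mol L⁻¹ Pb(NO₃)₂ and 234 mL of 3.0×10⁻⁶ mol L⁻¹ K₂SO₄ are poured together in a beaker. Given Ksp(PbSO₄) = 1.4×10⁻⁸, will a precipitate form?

After mixing, V = 430 mL + 234 mL = 664 mL.
[Pb²⁺] = (3.8×10⁻⁵)(430)/664 = 2.5×10⁻⁵ mol L⁻¹
[SO₄²⁻] = (3.0×10⁻⁶)(234)/664 = 1.1×10⁻⁶ mol L⁻¹
Q = [Pb²⁺][SO₄²⁻] = 2.6×10⁻¹¹
Q < Ksp (2.6×10⁻¹¹ vs 1.4×10⁻⁸); the solution remains unsaturated and no precipitate forms.

No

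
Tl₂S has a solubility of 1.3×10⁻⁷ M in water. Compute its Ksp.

Ksp = 8.8×10⁻²¹

Tl₂S(s) ⇌ 2 Tl⁺(aq) + S²⁻(aq)
Call the molar solubility s, so that [Tl⁺] = 2s and [S²⁻] = s.
Ksp = [Tl⁺]^2[S²⁻] = (2s)^2 · s = 4s^3
Ksp = 4 × (1.3×10⁻⁷)^3 = 8.8×10⁻²¹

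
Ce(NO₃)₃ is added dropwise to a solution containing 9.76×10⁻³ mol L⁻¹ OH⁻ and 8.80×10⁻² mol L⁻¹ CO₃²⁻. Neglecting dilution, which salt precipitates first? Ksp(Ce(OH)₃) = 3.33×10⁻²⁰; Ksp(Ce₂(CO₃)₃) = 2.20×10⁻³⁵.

Ce₂(CO₃)₃

Each salt precipitates once Q = Ksp for that salt.
For Ce(OH)₃: [Ce³⁺] = (Ksp/[OH⁻]^3) = 3.58×10⁻¹⁴ mol L⁻¹
For Ce₂(CO₃)₃: [Ce³⁺] = (Ksp/[CO₃²⁻]^3)^(1/2) = 1.80×10⁻¹⁶ mol L⁻¹
Since Ce₂(CO₃)₃ needs less Ce³⁺ to reach saturation, it precipitates first.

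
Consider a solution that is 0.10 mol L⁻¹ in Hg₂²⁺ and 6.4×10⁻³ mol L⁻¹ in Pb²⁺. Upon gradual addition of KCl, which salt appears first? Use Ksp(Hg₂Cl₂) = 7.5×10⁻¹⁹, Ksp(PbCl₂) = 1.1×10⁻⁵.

Hg₂Cl₂

The threshold for precipitation is Q = Ksp.
For Hg₂Cl₂: [Cl⁻] = (Ksp/[Hg₂²⁺])^(1/2) = 2.7×10⁻⁹ mol L⁻¹
For PbCl₂: [Cl⁻] = (Ksp/[Pb²⁺])^(1/2) = 4.1×10⁻² mol L⁻¹
Hg₂Cl₂ requires the lower [Cl⁻], so it precipitates first.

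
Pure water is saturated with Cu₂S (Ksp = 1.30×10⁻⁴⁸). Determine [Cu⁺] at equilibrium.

Cu₂S(s) ⇌ 2 Cu⁺(aq) + S²⁻(aq)
Call the molar solubility s, so that [Cu⁺] = 2s and [S²⁻] = s.
Ksp = [Cu⁺]^2[S²⁻] = (2s)^2 · s = 4s^3 = 1.30×10⁻⁴⁸
s = 6.88×10⁻¹⁷ mol L⁻¹
[Cu⁺] = 2s = 1.38×10⁻¹⁶ mol L⁻¹

1.38×10⁻¹⁶ M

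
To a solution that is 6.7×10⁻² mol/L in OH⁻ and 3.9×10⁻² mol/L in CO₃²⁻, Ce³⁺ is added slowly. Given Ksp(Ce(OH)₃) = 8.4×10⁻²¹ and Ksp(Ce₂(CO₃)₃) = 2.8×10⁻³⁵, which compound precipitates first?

Precipitation begins when Q = Ksp.
For Ce(OH)₃: [Ce³⁺] = (Ksp/[OH⁻]^3) = 2.8×10⁻¹⁷ mol/L
For Ce₂(CO₃)₃: [Ce³⁺] = (Ksp/[CO₃²⁻]^3)^(1/2) = 6.9×10⁻¹⁶ mol/L
Ce(OH)₃ requires the lower [Ce³⁺], so it precipitates first.

Ce(OH)₃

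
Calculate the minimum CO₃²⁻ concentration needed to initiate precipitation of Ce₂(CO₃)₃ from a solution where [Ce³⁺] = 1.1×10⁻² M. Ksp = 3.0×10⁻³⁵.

A salt starts to precipitate once the ion product Q reaches its Ksp.
Ce₂(CO₃)₃(s) ⇌ 2 Ce³⁺(aq) + 3 CO₃²⁻(aq)
Ksp = [Ce³⁺]^2[CO₃²⁻]^3 = [CO₃²⁻]^3(1.1×10⁻²)^2
[CO₃²⁻]^3 = 3.0×10⁻³⁵ / (1.1×10⁻²)^2 = 2.5×10⁻³¹
[CO₃²⁻] = 6.3×10⁻¹¹ M

6.3×10⁻¹¹ M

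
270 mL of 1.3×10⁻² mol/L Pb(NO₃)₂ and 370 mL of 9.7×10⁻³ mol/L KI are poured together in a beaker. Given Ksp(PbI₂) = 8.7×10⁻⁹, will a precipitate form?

The combined volume is 640 mL.
[Pb²⁺] = (1.3×10⁻²)(270)/640 = 5.5×10⁻³ mol/L
[I⁻] = (9.7×10⁻³)(370)/640 = 5.6×10⁻³ mol/L
Q = [Pb²⁺][I⁻]^2 = 1.7×10⁻⁷
Q = 1.7×10⁻⁷ > Ksp = 8.7×10⁻⁹, so the solution is supersaturated and PbI₂ precipitates.

Yes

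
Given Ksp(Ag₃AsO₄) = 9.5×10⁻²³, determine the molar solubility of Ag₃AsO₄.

Ag₃AsO₄(s) ⇌ 3 Ag⁺(aq) + AsO₄³⁻(aq)
Let s be the molar solubility. Then [Ag⁺] = 3s and [AsO₄³⁻] = s.
Ksp = [Ag⁺]^3[AsO₄³⁻] = (3s)^3 · s = 27s^4
27s^4 = 9.5×10⁻²³  ⇒  s^4 = 3.5×10⁻²⁴
Taking the 4th root, s = 1.4×10⁻⁶ mol/L.

1.4×10⁻⁶ M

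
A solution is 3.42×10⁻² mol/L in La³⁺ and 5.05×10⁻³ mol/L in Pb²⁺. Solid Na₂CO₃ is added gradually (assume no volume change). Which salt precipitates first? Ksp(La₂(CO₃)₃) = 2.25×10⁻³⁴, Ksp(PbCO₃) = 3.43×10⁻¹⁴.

The threshold for precipitation is Q = Ksp.
For La₂(CO₃)₃: [CO₃²⁻] = (Ksp/[La³⁺]^2)^(1/3) = 5.77×10⁻¹¹ mol/L
For PbCO₃: [CO₃²⁻] = (Ksp/[Pb²⁺]) = 6.79×10⁻¹² mol/L
PbCO₃ requires the lower [CO₃²⁻], so it precipitates first.

PbCO₃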